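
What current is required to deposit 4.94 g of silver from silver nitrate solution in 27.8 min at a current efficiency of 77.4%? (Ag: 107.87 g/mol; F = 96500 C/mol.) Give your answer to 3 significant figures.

3.42 A

n(Ag) = 4.94 / 107.87 = 0.04580 mol
Ag⁺ + e⁻ → Ag, so n(e⁻) = 0.04580 mol
Q = 0.04580 × 96500 / 0.774 = 5710 C
I = Q / t = 5710 / 1668 s = 3.42 A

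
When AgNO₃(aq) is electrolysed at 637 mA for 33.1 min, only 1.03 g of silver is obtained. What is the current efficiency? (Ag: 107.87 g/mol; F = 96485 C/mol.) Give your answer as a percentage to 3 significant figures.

72.8%

Q = 0.637 × 1986 = 1265 C
n(e⁻) = 1265 / 96485 = 0.01311 mol
Ag⁺ + e⁻ → Ag, so theoretical n(Ag) = 0.01311 mol → 1.414 g
Efficiency = 1.03 / 1.414 = 0.7284 = 72.8%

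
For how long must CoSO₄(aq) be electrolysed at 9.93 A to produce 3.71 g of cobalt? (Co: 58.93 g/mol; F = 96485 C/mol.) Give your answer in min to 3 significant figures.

20.4 min

n(Co) = 3.71 / 58.93 = 0.06296 mol
Co²⁺ + 2e⁻ → Co, so n(e⁻) = 2 × 0.06296 = 0.1259 mol
Q = 0.1259 × 96485 = 12150 C
t = Q / I = 12150 / 9.93 = 1224 s = 20.4 min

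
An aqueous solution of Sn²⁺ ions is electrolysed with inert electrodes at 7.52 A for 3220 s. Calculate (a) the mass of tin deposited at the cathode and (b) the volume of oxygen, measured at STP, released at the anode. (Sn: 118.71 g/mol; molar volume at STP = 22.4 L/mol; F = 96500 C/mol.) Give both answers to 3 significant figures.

14.9 g Sn; 1.41 L O₂

Q = 7.52 × 3220 = 24210 C; n(e⁻) = 24210 / 96500 = 0.2509 mol
Cathode: Sn²⁺ + 2e⁻ → Sn → n(Sn) = 0.2509/2 = 0.1255 mol → 14.9 g
Anode: 2H₂O → O₂ + 4H⁺ + 4e⁻ → n(O₂) = 0.2509/4 = 0.06273 mol → 1.41 L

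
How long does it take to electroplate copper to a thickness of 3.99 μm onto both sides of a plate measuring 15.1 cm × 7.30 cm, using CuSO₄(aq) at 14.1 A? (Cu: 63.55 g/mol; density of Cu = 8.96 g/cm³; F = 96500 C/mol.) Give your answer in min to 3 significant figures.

2.83 min

Plated area = 2 × 15.1 × 7.30 = 220.5 cm²
Volume = 220.5 × 3.99×10⁻⁴ cm = 0.08798 cm³
m(Cu) = 0.08798 × 8.96 = 0.7883 g
n(Cu) = 0.7883 / 63.55 = 0.01240 mol; n(e⁻) = 2 × 0.01240 = 0.02480 mol
Q = 0.02480 × 96500 = 2393 C
t = 2393 / 14.1 = 169.7 s = 2.83 min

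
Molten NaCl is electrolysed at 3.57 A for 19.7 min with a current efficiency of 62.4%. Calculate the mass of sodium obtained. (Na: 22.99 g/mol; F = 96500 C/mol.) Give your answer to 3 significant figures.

0.627 g

Q = 3.57 × 1182 = 4220 C
n(e⁻) = 4220 / 96500 = 0.04373 mol
Na⁺ + e⁻ → Na, so theoretical m(Na) = 0.04373 × 22.99 = 1.005 g
Actual mass = 62.4% × 1.005 = 0.627 g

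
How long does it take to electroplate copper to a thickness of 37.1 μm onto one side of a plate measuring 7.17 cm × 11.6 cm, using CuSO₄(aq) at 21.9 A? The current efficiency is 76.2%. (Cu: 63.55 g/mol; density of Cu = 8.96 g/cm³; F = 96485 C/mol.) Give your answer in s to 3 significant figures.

503 s

Plated area = 7.17 × 11.6 = 83.17 cm²
Volume = 83.17 × 37.1×10⁻⁴ cm = 0.3086 cm³
m(Cu) = 0.3086 × 8.96 = 2.765 g
n(Cu) = 2.765 / 63.55 = 0.04351 mol; n(e⁻) = 2 × 0.04351 = 0.08702 mol
Q = 0.08702 × 96485 / 0.762 = 11020 C
t = 11020 / 21.9 = 503.2 s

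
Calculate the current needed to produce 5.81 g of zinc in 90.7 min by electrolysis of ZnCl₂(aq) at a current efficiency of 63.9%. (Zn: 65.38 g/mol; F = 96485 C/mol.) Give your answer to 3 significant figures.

4.93 A

n(Zn) = 5.81 / 65.38 = 0.08887 mol
Zn²⁺ + 2e⁻ → Zn, so n(e⁻) = 2 × 0.08887 = 0.1777 mol
Q = 0.1777 × 96485 / 0.639 = 26830 C
I = Q / t = 26830 / 5442 s = 4.93 A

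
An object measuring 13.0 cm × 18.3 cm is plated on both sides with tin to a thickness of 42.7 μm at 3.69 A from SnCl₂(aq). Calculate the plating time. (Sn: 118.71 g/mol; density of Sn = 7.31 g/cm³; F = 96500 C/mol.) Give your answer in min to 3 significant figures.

Plated area = 2 × 13.0 × 18.3 = 475.8 cm²
Volume = 475.8 × 42.7×10⁻⁴ cm = 2.032 cm³
m(Sn) = 2.032 × 7.31 = 14.85 g
n(Sn) = 14.85 / 118.71 = 0.1251 mol; n(e⁻) = 2 × 0.1251 = 0.2502 mol
Q = 0.2502 × 96500 = 24140 C
t = 24140 / 3.69 = 6542 s = 109 min

109 min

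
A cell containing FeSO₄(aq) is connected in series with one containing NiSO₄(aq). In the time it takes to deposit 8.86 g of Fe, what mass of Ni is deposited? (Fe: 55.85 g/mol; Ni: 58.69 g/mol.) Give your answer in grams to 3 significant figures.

n(Fe) = 8.86 / 55.85 = 0.1586 mol
Fe²⁺ + 2e⁻ → Fe, so n(e⁻) = 2 × 0.1586 = 0.3172 mol
Since the cells are in series, n(e⁻) in the Ni cell is also 0.3172 mol.
Ni²⁺ + 2e⁻ → Ni, so n(Ni) = 0.3172 / 2 = 0.1586 mol
m(Ni) = 0.1586 × 58.69 = 9.31 g

9.31 g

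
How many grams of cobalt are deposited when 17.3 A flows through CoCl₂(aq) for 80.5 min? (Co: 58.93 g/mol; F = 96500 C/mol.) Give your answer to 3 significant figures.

Charge passed = 17.3 × 4830 = 83560 C
n(e⁻) = 83560 / 96500 = 0.8659 mol
Co²⁺ + 2e⁻ → Co, so n(Co) = 0.8659 / 2 = 0.4330 mol
m = 0.4330 × 58.93 = 25.5 g

25.5 g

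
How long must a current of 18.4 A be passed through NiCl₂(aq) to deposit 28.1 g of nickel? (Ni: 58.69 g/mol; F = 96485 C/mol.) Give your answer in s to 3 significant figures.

5020 s

n(Ni) = 28.1 / 58.69 = 0.4788 mol
Ni²⁺ + 2e⁻ → Ni, so n(e⁻) = 2 × 0.4788 = 0.9576 mol
Q = 0.9576 × 96485 = 92390 C
t = Q / I = 92390 / 18.4 = 5021 s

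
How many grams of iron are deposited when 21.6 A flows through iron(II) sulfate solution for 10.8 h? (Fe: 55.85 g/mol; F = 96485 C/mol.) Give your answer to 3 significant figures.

Q = 21.6 A × 38880 s = 8.398×10^5 C
Moles of electrons = 8.398×10^5 / 96485 = 8.704 mol
Fe²⁺ + 2e⁻ → Fe, so n(Fe) = 8.704 / 2 = 4.352 mol
m = 4.352 × 55.85 = 243 g

243 g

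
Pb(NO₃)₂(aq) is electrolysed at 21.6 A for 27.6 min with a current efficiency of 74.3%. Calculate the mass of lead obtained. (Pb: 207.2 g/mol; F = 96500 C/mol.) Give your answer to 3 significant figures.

Q = 21.6 × 1656 = 35770 C
n(e⁻) = 35770 / 96500 = 0.3707 mol
Pb²⁺ + 2e⁻ → Pb, so theoretical m(Pb) = 0.1854 × 207.2 = 38.41 g
Actual mass = 74.3% × 38.41 = 28.5 g

28.5 g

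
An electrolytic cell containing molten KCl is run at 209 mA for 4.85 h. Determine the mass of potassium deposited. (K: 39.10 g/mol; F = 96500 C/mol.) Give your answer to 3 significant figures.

1.48 g

Charge passed = 0.209 × 17460 = 3649 C
n(e⁻) = 3649 / 96500 = 0.03781 mol
K⁺ + e⁻ → K, so n(K) = 0.03781 mol
m = 0.03781 × 39.10 = 1.48 g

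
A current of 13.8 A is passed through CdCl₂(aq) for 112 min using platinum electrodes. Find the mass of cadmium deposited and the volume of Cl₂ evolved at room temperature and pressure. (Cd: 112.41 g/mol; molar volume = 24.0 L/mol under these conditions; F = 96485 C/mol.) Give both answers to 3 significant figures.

Q = 13.8 × 6720 = 92740 C; n(e⁻) = 92740 / 96485 = 0.9612 mol
Cathode: Cd²⁺ + 2e⁻ → Cd → n(Cd) = 0.9612/2 = 0.4806 mol → 54.0 g
Anode: 2Cl⁻ → Cl₂ + 2e⁻ → n(Cl₂) = 0.9612/2 = 0.4806 mol → 11.5 L

54.0 g Cd; 11.5 L Cl₂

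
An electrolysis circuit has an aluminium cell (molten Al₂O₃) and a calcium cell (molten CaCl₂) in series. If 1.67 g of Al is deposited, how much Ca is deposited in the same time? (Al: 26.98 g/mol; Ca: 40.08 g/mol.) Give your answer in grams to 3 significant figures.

n(Al) = 1.67 / 26.98 = 0.06190 mol
Al³⁺ + 3e⁻ → Al, so n(e⁻) = 3 × 0.06190 = 0.1857 mol
In series, the same 0.1857 mol of electrons flows through the second cell.
Ca²⁺ + 2e⁻ → Ca, so n(Ca) = 0.1857 / 2 = 0.09285 mol
m(Ca) = 0.09285 × 40.08 = 3.72 g

3.72 g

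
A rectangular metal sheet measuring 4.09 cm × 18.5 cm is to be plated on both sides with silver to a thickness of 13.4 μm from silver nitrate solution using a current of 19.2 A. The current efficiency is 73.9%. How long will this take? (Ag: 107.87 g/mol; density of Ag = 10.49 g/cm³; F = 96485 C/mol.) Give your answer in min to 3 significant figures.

Plated area = 2 × 4.09 × 18.5 = 151.3 cm²
Volume = 151.3 × 13.4×10⁻⁴ cm = 0.2027 cm³
m(Ag) = 0.2027 × 10.49 = 2.126 g
n(Ag) = 2.126 / 107.87 = 0.01971 mol; n(e⁻) = 0.01971 mol
Q = 0.01971 × 96485 / 0.739 = 2573 C
t = 2573 / 19.2 = 134.0 s = 2.23 min

2.23 min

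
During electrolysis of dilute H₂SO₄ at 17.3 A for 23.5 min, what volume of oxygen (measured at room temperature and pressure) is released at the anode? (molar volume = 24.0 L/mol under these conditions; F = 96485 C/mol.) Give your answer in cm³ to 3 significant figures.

Q = It = 17.3 × 1410 = 24390 C
n(e⁻) = 24390 / 96485 = 0.2528 mol
2H₂O → O₂ + 4H⁺ + 4e⁻, so n(O₂) = 0.2528 / 4 = 0.06320 mol
V = 0.06320 × 24.0 = 1.517 L
= 1520 cm³

1520 cm³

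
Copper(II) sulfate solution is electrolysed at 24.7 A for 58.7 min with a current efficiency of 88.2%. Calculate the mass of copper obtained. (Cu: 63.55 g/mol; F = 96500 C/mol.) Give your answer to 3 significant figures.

Q = 24.7 × 3522 = 86990 C
n(e⁻) = 86990 / 96500 = 0.9015 mol
Cu²⁺ + 2e⁻ → Cu, so theoretical m(Cu) = 0.4508 × 63.55 = 28.65 g
Actual mass = 88.2% × 28.65 = 25.3 g

25.3 g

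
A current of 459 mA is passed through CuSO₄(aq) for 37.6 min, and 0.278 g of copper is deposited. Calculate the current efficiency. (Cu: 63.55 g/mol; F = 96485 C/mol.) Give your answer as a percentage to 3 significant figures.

81.5%

Q = 0.459 × 2256 = 1036 C
n(e⁻) = 1036 / 96485 = 0.01074 mol
Cu²⁺ + 2e⁻ → Cu, so theoretical n(Cu) = 0.005370 mol → 0.3413 g
Efficiency = 0.278 / 0.3413 = 0.8145 = 81.5%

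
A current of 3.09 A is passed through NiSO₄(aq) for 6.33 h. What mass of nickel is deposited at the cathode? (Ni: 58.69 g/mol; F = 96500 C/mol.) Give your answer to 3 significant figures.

21.4 g

Q = 3.09 A × 22788 s = 70410 C
Moles of electrons = 70410 / 96500 = 0.7296 mol
Ni²⁺ + 2e⁻ → Ni, so n(Ni) = 0.7296 / 2 = 0.3648 mol
m = 0.3648 × 58.69 = 21.4 g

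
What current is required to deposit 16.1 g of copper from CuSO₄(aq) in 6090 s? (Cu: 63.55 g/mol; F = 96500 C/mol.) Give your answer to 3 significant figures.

8.03 A

n(Cu) = 16.1 / 63.55 = 0.2533 mol
Cu²⁺ + 2e⁻ → Cu, so n(e⁻) = 2 × 0.2533 = 0.5066 mol
Q = 0.5066 × 96500 = 48890 C
I = Q / t = 48890 / 6090 s = 8.03 A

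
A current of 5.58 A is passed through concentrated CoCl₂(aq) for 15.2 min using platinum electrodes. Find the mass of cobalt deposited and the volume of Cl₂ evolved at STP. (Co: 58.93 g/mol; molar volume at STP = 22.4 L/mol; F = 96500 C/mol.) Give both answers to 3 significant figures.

Q = 5.58 × 912 = 5089 C; n(e⁻) = 5089 / 96500 = 0.05274 mol
Cathode: Co²⁺ + 2e⁻ → Co → n(Co) = 0.05274/2 = 0.02637 mol → 1.55 g
Anode: 2Cl⁻ → Cl₂ + 2e⁻ → n(Cl₂) = 0.05274/2 = 0.02637 mol → 0.591 L

1.55 g Co; 0.591 L Cl₂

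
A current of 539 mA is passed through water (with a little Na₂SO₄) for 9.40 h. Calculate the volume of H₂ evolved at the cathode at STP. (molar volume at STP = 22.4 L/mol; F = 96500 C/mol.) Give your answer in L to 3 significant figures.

Q = It = 0.539 × 33840 = 18240 C
Moles of electrons = 18240 / 96500 = 0.1890 mol
2H⁺ + 2e⁻ → H₂, so n(H₂) = 0.1890 / 2 = 0.09450 mol
V = 0.09450 × 22.4 = 2.117 L

2.12 L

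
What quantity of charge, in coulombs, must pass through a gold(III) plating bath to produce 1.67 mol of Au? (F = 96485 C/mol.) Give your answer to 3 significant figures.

Au³⁺ + 3e⁻ → Au, so n(e⁻) = 3 × 1.67 = 5.010 mol
Q = 5.010 × 96485 = 4.834×10^5 C

4.83×10^5 C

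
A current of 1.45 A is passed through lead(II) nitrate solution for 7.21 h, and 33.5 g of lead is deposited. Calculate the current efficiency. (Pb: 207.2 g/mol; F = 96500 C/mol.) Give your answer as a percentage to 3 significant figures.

Q = 1.45 × 25956 = 37640 C
n(e⁻) = 37640 / 96500 = 0.3901 mol
Pb²⁺ + 2e⁻ → Pb, so theoretical n(Pb) = 0.1951 mol → 40.42 g
Efficiency = 33.5 / 40.42 = 0.8288 = 82.9%

82.9%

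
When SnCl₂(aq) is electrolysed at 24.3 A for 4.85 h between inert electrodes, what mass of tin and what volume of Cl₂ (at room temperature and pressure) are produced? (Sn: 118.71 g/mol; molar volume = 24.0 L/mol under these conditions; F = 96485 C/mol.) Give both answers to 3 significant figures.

261 g Sn; 52.8 L Cl₂

Q = 24.3 × 17460 = 4.243×10^5 C; n(e⁻) = 4.243×10^5 / 96485 = 4.398 mol
Cathode: Sn²⁺ + 2e⁻ → Sn → n(Sn) = 4.398/2 = 2.199 mol → 261 g
Anode: 2Cl⁻ → Cl₂ + 2e⁻ → n(Cl₂) = 4.398/2 = 2.199 mol → 52.8 L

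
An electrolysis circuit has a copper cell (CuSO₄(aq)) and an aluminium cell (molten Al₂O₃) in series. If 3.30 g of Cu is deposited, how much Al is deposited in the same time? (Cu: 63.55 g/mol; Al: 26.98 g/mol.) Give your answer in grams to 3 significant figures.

n(Cu) = 3.30 / 63.55 = 0.05193 mol
Cu²⁺ + 2e⁻ → Cu, so n(e⁻) = 2 × 0.05193 = 0.1039 mol
Same current for the same time ⇒ same n(e⁻) = 0.1039 mol in both cells.
Al³⁺ + 3e⁻ → Al, so n(Al) = 0.1039 / 3 = 0.03463 mol
m(Al) = 0.03463 × 26.98 = 0.934 g

0.934 g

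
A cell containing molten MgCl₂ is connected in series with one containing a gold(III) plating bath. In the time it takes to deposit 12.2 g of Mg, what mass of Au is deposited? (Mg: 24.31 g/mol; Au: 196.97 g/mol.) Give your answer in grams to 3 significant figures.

65.9 g

n(Mg) = 12.2 / 24.31 = 0.5019 mol
Mg²⁺ + 2e⁻ → Mg, so n(e⁻) = 2 × 0.5019 = 1.004 mol
Same current for the same time ⇒ same n(e⁻) = 1.004 mol in both cells.
Au³⁺ + 3e⁻ → Au, so n(Au) = 1.004 / 3 = 0.3347 mol
m(Au) = 0.3347 × 196.97 = 65.9 g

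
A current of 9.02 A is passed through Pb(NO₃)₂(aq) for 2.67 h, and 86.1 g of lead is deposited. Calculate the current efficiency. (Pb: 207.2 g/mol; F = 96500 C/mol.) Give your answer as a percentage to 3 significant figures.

92.5%

Q = 9.02 × 9612 = 86700 C
n(e⁻) = 86700 / 96500 = 0.8984 mol
Pb²⁺ + 2e⁻ → Pb, so theoretical n(Pb) = 0.4492 mol → 93.07 g
Efficiency = 86.1 / 93.07 = 0.9251 = 92.5%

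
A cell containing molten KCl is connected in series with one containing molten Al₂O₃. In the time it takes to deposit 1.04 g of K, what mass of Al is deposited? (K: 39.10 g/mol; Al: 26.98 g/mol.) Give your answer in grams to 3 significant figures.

n(K) = 1.04 / 39.10 = 0.02660 mol
K⁺ + e⁻ → K, so n(e⁻) = 0.02660 mol
Since the cells are in series, n(e⁻) in the Al cell is also 0.02660 mol.
Al³⁺ + 3e⁻ → Al, so n(Al) = 0.02660 / 3 = 0.008867 mol
m(Al) = 0.008867 × 26.98 = 0.239 g

0.239 g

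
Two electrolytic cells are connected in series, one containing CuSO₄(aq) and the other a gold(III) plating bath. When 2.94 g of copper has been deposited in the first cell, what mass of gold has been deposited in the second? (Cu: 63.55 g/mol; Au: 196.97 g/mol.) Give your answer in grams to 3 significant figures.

n(Cu) = 2.94 / 63.55 = 0.04626 mol
Cu²⁺ + 2e⁻ → Cu, so n(e⁻) = 2 × 0.04626 = 0.09252 mol
Same current for the same time ⇒ same n(e⁻) = 0.09252 mol in both cells.
Au³⁺ + 3e⁻ → Au, so n(Au) = 0.09252 / 3 = 0.03084 mol
m(Au) = 0.03084 × 196.97 = 6.07 g

6.07 g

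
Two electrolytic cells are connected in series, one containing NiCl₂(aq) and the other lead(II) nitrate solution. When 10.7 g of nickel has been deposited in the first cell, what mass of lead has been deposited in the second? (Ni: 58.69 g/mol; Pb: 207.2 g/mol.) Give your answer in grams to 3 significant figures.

n(Ni) = 10.7 / 58.69 = 0.1823 mol
Ni²⁺ + 2e⁻ → Ni, so n(e⁻) = 2 × 0.1823 = 0.3646 mol
Since the cells are in series, n(e⁻) in the Pb cell is also 0.3646 mol.
Pb²⁺ + 2e⁻ → Pb, so n(Pb) = 0.3646 / 2 = 0.1823 mol
m(Pb) = 0.1823 × 207.2 = 37.8 g

37.8 g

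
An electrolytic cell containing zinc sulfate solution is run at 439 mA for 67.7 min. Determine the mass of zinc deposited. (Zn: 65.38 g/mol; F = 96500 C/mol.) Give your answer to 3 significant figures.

Q = It = 0.439 × 4062 = 1783 C
n(e⁻) = 1783 / 96500 = 0.01848 mol
Zn²⁺ + 2e⁻ → Zn, so n(Zn) = 0.01848 / 2 = 0.009240 mol
m = 0.009240 × 65.38 = 0.604 g

0.604 g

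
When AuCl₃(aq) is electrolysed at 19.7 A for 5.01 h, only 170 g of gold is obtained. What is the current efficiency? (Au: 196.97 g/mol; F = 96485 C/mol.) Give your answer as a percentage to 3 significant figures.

Q = 19.7 × 18036 = 3.553×10^5 C
n(e⁻) = 3.553×10^5 / 96485 = 3.682 mol
Au³⁺ + 3e⁻ → Au, so theoretical n(Au) = 1.227 mol → 241.7 g
Efficiency = 170 / 241.7 = 0.7034 = 70.3%

70.3%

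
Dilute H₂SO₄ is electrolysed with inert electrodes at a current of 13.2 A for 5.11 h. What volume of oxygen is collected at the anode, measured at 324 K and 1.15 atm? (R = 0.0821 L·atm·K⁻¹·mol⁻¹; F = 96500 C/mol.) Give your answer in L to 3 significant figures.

14.6 L

Q = It = 13.2 × 18396 = 2.428×10^5 C
n(e⁻) = Q/F = 2.428×10^5/96500 = 2.516 mol
2H₂O → O₂ + 4H⁺ + 4e⁻, so n(O₂) = 2.516 / 4 = 0.6290 mol
V = nRT/P = 0.6290 × 0.0821 × 324 / 1.15 = 14.55 L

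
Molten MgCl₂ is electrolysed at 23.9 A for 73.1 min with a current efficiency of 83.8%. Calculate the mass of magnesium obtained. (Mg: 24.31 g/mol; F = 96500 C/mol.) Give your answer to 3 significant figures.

11.1 g

Q = 23.9 × 4386 = 1.048×10^5 C
n(e⁻) = 1.048×10^5 / 96500 = 1.086 mol
Mg²⁺ + 2e⁻ → Mg, so theoretical m(Mg) = 0.5430 × 24.31 = 13.20 g
Actual mass = 83.8% × 13.20 = 11.1 g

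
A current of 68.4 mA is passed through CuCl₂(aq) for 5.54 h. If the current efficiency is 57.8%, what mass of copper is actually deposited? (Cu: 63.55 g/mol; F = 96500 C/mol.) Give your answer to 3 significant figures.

0.260 g

Q = 0.0684 × 19944 = 1364 C
n(e⁻) = 1364 / 96500 = 0.01413 mol
Cu²⁺ + 2e⁻ → Cu, so theoretical m(Cu) = 0.007065 × 63.55 = 0.4490 g
Actual mass = 57.8% × 0.4490 = 0.260 g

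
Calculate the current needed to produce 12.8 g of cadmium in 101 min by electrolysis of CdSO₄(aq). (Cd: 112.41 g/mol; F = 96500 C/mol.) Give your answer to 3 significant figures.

3.63 A

n(Cd) = 12.8 / 112.41 = 0.1139 mol
Cd²⁺ + 2e⁻ → Cd, so n(e⁻) = 2 × 0.1139 = 0.2278 mol
Q = 0.2278 × 96500 = 21980 C
I = Q / t = 21980 / 6060 s = 3.63 A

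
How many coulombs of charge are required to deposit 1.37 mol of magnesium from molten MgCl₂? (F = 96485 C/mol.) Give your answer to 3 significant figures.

2.64×10^5 C

Mg²⁺ + 2e⁻ → Mg, so n(e⁻) = 2 × 1.37 = 2.740 mol
Q = 2.740 × 96485 = 2.644×10^5 C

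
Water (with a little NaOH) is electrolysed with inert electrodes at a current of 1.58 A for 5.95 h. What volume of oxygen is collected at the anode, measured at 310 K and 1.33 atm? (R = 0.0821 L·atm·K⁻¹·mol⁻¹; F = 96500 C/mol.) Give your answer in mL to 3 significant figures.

Q = 1.58 A × 21420 s = 33840 C
n(e⁻) = 33840 / 96500 = 0.3507 mol
2H₂O → O₂ + 4H⁺ + 4e⁻, so n(O₂) = 0.3507 / 4 = 0.08768 mol
V = nRT/P = 0.08768 × 0.0821 × 310 / 1.33 = 1.678 L
= 1680 mL

1680 mL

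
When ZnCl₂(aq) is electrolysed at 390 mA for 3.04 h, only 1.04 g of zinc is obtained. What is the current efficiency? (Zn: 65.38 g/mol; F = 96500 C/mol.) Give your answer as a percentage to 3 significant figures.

71.9%

Q = 0.390 × 10944 = 4268 C
n(e⁻) = 4268 / 96500 = 0.04423 mol
Zn²⁺ + 2e⁻ → Zn, so theoretical n(Zn) = 0.02212 mol → 1.446 g
Efficiency = 1.04 / 1.446 = 0.7192 = 71.9%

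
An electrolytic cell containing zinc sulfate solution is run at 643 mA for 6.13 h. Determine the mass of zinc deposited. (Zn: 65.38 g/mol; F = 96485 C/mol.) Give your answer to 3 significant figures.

4.81 g

Charge passed = 0.643 × 22068 = 14190 C
n(e⁻) = Q/F = 14190/96485 = 0.1471 mol
Zn²⁺ + 2e⁻ → Zn, so n(Zn) = 0.1471 / 2 = 0.07355 mol
m = 0.07355 × 65.38 = 4.81 g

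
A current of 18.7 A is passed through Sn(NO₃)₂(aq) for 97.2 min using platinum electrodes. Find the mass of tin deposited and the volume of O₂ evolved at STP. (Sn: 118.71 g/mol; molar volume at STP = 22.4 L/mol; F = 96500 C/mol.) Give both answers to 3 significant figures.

67.1 g Sn; 6.33 L O₂

Q = 18.7 × 5832 = 1.091×10^5 C; n(e⁻) = 1.091×10^5 / 96500 = 1.131 mol
Cathode: Sn²⁺ + 2e⁻ → Sn → n(Sn) = 1.131/2 = 0.5655 mol → 67.1 g
Anode: 2H₂O → O₂ + 4H⁺ + 4e⁻ → n(O₂) = 1.131/4 = 0.2828 mol → 6.33 L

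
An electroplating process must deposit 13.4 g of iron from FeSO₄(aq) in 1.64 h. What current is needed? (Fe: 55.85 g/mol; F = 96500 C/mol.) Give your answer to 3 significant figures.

7.84 A

n(Fe) = 13.4 / 55.85 = 0.2399 mol
Fe²⁺ + 2e⁻ → Fe, so n(e⁻) = 2 × 0.2399 = 0.4798 mol
Q = 0.4798 × 96500 = 46300 C
I = Q / t = 46300 / 5904 s = 7.84 A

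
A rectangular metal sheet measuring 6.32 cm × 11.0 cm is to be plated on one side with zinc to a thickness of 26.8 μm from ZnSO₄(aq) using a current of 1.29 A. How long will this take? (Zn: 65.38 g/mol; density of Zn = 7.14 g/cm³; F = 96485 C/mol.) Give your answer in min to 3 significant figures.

50.7 min

Plated area = 6.32 × 11.0 = 69.52 cm²
Volume = 69.52 × 26.8×10⁻⁴ cm = 0.1863 cm³
m(Zn) = 0.1863 × 7.14 = 1.330 g
n(Zn) = 1.330 / 65.38 = 0.02034 mol; n(e⁻) = 2 × 0.02034 = 0.04068 mol
Q = 0.04068 × 96485 = 3925 C
t = 3925 / 1.29 = 3043 s = 50.7 min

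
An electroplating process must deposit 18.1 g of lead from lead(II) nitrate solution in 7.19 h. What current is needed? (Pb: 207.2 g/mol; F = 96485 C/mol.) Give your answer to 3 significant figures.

n(Pb) = 18.1 / 207.2 = 0.08736 mol
Pb²⁺ + 2e⁻ → Pb, so n(e⁻) = 2 × 0.08736 = 0.1747 mol
Q = 0.1747 × 96485 = 16860 C
I = Q / t = 16860 / 25884 s = 0.651 A

0.651 A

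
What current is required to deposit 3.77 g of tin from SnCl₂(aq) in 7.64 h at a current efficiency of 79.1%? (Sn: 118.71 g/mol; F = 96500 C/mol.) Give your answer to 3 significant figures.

0.282 A

n(Sn) = 3.77 / 118.71 = 0.03176 mol
Sn²⁺ + 2e⁻ → Sn, so n(e⁻) = 2 × 0.03176 = 0.06352 mol
Q = 0.06352 × 96500 / 0.791 = 7749 C
I = Q / t = 7749 / 27504 s = 0.282 A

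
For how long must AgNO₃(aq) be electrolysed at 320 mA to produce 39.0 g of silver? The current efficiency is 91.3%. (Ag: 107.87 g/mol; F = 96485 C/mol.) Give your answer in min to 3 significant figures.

1990 min

n(Ag) = 39.0 / 107.87 = 0.3615 mol
Ag⁺ + e⁻ → Ag, so n(e⁻) = 0.3615 mol
Q = 0.3615 × 96485 / 0.913 = 38200 C
t = Q / I = 38200 / 0.320 = 1.194×10^5 s = 1990 min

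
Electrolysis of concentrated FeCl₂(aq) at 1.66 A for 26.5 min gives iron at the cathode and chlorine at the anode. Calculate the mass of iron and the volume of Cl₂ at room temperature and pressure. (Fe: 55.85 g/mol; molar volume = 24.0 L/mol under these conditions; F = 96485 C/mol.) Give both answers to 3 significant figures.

Q = 1.66 × 1590 = 2639 C; n(e⁻) = 2639 / 96485 = 0.02735 mol
Cathode: Fe²⁺ + 2e⁻ → Fe → n(Fe) = 0.02735/2 = 0.01368 mol → 0.764 g
Anode: 2Cl⁻ → Cl₂ + 2e⁻ → n(Cl₂) = 0.02735/2 = 0.01368 mol → 0.328 L

0.764 g Fe; 0.328 L Cl₂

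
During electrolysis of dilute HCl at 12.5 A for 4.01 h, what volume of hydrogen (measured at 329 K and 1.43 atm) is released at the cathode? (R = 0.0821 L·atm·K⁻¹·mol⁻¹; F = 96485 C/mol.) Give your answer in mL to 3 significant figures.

Q = 12.5 A × 14436 s = 1.805×10^5 C
Moles of electrons = 1.805×10^5 / 96485 = 1.871 mol
2H⁺ + 2e⁻ → H₂, so n(H₂) = 1.871 / 2 = 0.9355 mol
V = nRT/P = 0.9355 × 0.0821 × 329 / 1.43 = 17.67 L
= 17700 mL

17700 mL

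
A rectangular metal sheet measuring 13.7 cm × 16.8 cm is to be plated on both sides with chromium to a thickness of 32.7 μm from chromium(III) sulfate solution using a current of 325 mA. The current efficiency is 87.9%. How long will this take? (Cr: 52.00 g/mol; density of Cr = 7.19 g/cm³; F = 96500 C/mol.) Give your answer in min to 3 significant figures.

Plated area = 2 × 13.7 × 16.8 = 460.3 cm²
Volume = 460.3 × 32.7×10⁻⁴ cm = 1.505 cm³
m(Cr) = 1.505 × 7.19 = 10.82 g
n(Cr) = 10.82 / 52.00 = 0.2081 mol; n(e⁻) = 3 × 0.2081 = 0.6243 mol
Q = 0.6243 × 96500 / 0.879 = 68540 C
t = 68540 / 0.325 = 2.109×10^5 s = 3520 min

3520 min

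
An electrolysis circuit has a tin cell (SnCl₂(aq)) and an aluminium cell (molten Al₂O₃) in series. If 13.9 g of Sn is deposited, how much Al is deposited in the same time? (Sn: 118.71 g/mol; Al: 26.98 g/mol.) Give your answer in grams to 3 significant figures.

n(Sn) = 13.9 / 118.71 = 0.1171 mol
Sn²⁺ + 2e⁻ → Sn, so n(e⁻) = 2 × 0.1171 = 0.2342 mol
The cells are in series, so the same charge (and hence the same n(e⁻) = 0.2342 mol) passes through both.
Al³⁺ + 3e⁻ → Al, so n(Al) = 0.2342 / 3 = 0.07807 mol
m(Al) = 0.07807 × 26.98 = 2.11 g

2.11 g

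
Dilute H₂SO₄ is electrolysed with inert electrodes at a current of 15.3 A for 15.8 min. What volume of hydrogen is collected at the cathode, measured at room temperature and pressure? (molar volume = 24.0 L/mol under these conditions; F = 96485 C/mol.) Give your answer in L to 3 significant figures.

1.80 L

Q = It = 15.3 × 948 = 14500 C
Moles of electrons = 14500 / 96485 = 0.1503 mol
2H⁺ + 2e⁻ → H₂, so n(H₂) = 0.1503 / 2 = 0.07515 mol
V = 0.07515 × 24.0 = 1.804 L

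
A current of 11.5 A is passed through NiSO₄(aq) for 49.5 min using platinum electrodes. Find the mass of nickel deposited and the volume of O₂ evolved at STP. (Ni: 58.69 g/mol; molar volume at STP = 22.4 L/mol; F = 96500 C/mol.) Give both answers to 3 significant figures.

Q = 11.5 × 2970 = 34160 C; n(e⁻) = 34160 / 96500 = 0.3540 mol
Cathode: Ni²⁺ + 2e⁻ → Ni → n(Ni) = 0.3540/2 = 0.1770 mol → 10.4 g
Anode: 2H₂O → O₂ + 4H⁺ + 4e⁻ → n(O₂) = 0.3540/4 = 0.08850 mol → 1.98 L

10.4 g Ni; 1.98 L O₂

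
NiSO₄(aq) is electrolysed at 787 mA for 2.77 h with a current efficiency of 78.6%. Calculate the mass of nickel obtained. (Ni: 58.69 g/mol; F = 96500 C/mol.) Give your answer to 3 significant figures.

1.88 g

Q = 0.787 × 9972 = 7848 C
n(e⁻) = 7848 / 96500 = 0.08133 mol
Ni²⁺ + 2e⁻ → Ni, so theoretical m(Ni) = 0.04067 × 58.69 = 2.387 g
Actual mass = 78.6% × 2.387 = 1.88 g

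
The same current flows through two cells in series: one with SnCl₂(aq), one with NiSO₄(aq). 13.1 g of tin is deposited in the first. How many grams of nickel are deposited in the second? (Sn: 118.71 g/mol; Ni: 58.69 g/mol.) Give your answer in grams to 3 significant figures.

n(Sn) = 13.1 / 118.71 = 0.1104 mol
Sn²⁺ + 2e⁻ → Sn, so n(e⁻) = 2 × 0.1104 = 0.2208 mol
Same current for the same time ⇒ same n(e⁻) = 0.2208 mol in both cells.
Ni²⁺ + 2e⁻ → Ni, so n(Ni) = 0.2208 / 2 = 0.1104 mol
m(Ni) = 0.1104 × 58.69 = 6.48 g

6.48 g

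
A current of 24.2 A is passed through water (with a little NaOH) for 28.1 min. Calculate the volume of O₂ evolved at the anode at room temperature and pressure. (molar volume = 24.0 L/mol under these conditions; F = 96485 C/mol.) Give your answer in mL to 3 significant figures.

Q = 24.2 A × 1686 s = 40800 C
n(e⁻) = Q/F = 40800/96485 = 0.4229 mol
2H₂O → O₂ + 4H⁺ + 4e⁻, so n(O₂) = 0.4229 / 4 = 0.1057 mol
V = 0.1057 × 24.0 = 2.537 L
= 2540 mL

2540 mL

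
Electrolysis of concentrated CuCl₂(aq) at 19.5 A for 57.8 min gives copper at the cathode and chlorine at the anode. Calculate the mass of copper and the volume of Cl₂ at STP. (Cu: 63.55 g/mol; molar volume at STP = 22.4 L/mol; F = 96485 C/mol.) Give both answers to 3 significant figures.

22.3 g Cu; 7.85 L Cl₂

Q = 19.5 × 3468 = 67630 C; n(e⁻) = 67630 / 96485 = 0.7009 mol
Cathode: Cu²⁺ + 2e⁻ → Cu → n(Cu) = 0.7009/2 = 0.3505 mol → 22.3 g
Anode: 2Cl⁻ → Cl₂ + 2e⁻ → n(Cl₂) = 0.7009/2 = 0.3505 mol → 7.85 L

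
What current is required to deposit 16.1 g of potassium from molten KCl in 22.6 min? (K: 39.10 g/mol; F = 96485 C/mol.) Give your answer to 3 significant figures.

29.3 A

n(K) = 16.1 / 39.10 = 0.4118 mol
K⁺ + e⁻ → K, so n(e⁻) = 0.4118 mol
Q = 0.4118 × 96485 = 39730 C
I = Q / t = 39730 / 1356 s = 29.3 A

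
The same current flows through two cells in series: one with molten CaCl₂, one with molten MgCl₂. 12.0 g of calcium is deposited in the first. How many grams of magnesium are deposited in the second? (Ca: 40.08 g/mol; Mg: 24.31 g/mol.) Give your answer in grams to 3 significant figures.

7.28 g

n(Ca) = 12.0 / 40.08 = 0.2994 mol
Ca²⁺ + 2e⁻ → Ca, so n(e⁻) = 2 × 0.2994 = 0.5988 mol
The cells are in series, so the same charge (and hence the same n(e⁻) = 0.5988 mol) passes through both.
Mg²⁺ + 2e⁻ → Mg, so n(Mg) = 0.5988 / 2 = 0.2994 mol
m(Mg) = 0.2994 × 24.31 = 7.28 g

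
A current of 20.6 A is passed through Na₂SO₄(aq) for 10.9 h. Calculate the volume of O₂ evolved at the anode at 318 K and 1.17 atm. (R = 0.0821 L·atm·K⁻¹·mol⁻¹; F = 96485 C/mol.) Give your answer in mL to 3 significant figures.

46700 mL

Q = It = 20.6 × 39240 = 8.083×10^5 C
n(e⁻) = Q/F = 8.083×10^5/96485 = 8.377 mol
2H₂O → O₂ + 4H⁺ + 4e⁻, so n(O₂) = 8.377 / 4 = 2.094 mol
V = nRT/P = 2.094 × 0.0821 × 318 / 1.17 = 46.73 L
= 46700 mL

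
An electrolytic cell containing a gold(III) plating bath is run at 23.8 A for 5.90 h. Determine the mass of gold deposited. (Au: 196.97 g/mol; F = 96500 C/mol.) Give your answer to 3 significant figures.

344 g

Q = 23.8 A × 21240 s = 5.055×10^5 C
Moles of electrons = 5.055×10^5 / 96500 = 5.238 mol
Au³⁺ + 3e⁻ → Au, so n(Au) = 5.238 / 3 = 1.746 mol
m = 1.746 × 196.97 = 344 g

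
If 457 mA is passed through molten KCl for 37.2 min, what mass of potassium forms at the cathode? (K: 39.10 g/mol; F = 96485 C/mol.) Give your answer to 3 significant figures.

Q = It = 0.457 × 2232 = 1020 C
n(e⁻) = 1020 / 96485 = 0.01057 mol
K⁺ + e⁻ → K, so n(K) = 0.01057 mol
m = 0.01057 × 39.10 = 0.413 g

0.413 g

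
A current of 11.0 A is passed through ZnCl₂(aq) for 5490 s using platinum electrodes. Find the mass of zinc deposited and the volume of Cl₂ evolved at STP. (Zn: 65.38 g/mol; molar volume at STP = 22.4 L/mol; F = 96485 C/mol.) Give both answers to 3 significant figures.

20.5 g Zn; 7.01 L Cl₂

Q = 11.0 × 5490 = 60390 C; n(e⁻) = 60390 / 96485 = 0.6259 mol
Cathode: Zn²⁺ + 2e⁻ → Zn → n(Zn) = 0.6259/2 = 0.3130 mol → 20.5 g
Anode: 2Cl⁻ → Cl₂ + 2e⁻ → n(Cl₂) = 0.6259/2 = 0.3130 mol → 7.01 L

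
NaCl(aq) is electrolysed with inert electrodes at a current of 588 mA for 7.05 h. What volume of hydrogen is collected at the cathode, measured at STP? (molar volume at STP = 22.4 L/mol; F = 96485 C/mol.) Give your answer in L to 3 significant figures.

Q = It = 0.588 × 25380 = 14920 C
Moles of electrons = 14920 / 96485 = 0.1546 mol
2H⁺ + 2e⁻ → H₂, so n(H₂) = 0.1546 / 2 = 0.07730 mol
V = 0.07730 × 22.4 = 1.732 L

1.73 L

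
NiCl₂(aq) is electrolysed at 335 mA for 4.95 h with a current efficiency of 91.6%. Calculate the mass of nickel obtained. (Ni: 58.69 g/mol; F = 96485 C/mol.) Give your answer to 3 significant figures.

Q = 0.335 × 17820 = 5970 C
n(e⁻) = 5970 / 96485 = 0.06187 mol
Ni²⁺ + 2e⁻ → Ni, so theoretical m(Ni) = 0.03094 × 58.69 = 1.816 g
Actual mass = 91.6% × 1.816 = 1.66 g

1.66 g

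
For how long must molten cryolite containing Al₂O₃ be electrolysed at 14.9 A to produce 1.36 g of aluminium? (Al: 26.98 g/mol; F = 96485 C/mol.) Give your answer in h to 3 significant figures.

0.272 h

n(Al) = 1.36 / 26.98 = 0.05041 mol
Al³⁺ + 3e⁻ → Al, so n(e⁻) = 3 × 0.05041 = 0.1512 mol
Q = 0.1512 × 96485 = 14590 C
t = Q / I = 14590 / 14.9 = 979.2 s = 0.272 h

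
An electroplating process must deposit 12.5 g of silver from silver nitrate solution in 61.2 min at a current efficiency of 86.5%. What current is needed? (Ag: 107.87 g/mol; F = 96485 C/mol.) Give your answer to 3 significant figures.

3.52 A

n(Ag) = 12.5 / 107.87 = 0.1159 mol
Ag⁺ + e⁻ → Ag, so n(e⁻) = 0.1159 mol
Q = 0.1159 × 96485 / 0.865 = 12930 C
I = Q / t = 12930 / 3672 s = 3.52 A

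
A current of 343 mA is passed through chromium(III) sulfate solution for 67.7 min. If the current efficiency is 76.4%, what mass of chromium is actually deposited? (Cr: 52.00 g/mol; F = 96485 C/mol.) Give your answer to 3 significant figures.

Q = 0.343 × 4062 = 1393 C
n(e⁻) = 1393 / 96485 = 0.01444 mol
Cr³⁺ + 3e⁻ → Cr, so theoretical m(Cr) = 0.004813 × 52.00 = 0.2503 g
Actual mass = 76.4% × 0.2503 = 0.191 g

0.191 g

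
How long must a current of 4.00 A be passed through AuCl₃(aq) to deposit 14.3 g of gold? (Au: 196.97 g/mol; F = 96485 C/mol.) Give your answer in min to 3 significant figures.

n(Au) = 14.3 / 196.97 = 0.07260 mol
Au³⁺ + 3e⁻ → Au, so n(e⁻) = 3 × 0.07260 = 0.2178 mol
Q = 0.2178 × 96485 = 21010 C
t = Q / I = 21010 / 4.00 = 5253 s = 87.6 min

87.6 min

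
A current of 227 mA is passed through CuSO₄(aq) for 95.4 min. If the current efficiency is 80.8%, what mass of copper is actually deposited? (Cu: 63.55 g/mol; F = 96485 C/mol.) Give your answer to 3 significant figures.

Q = 0.227 × 5724 = 1299 C
n(e⁻) = 1299 / 96485 = 0.01346 mol
Cu²⁺ + 2e⁻ → Cu, so theoretical m(Cu) = 0.006730 × 63.55 = 0.4277 g
Actual mass = 80.8% × 0.4277 = 0.346 g

0.346 g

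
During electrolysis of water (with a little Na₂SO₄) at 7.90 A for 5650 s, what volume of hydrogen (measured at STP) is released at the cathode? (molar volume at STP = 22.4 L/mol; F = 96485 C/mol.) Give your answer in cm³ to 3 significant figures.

Charge passed = 7.90 × 5650 = 44640 C
n(e⁻) = 44640 / 96485 = 0.4627 mol
2H⁺ + 2e⁻ → H₂, so n(H₂) = 0.4627 / 2 = 0.2314 mol
V = 0.2314 × 22.4 = 5.183 L
= 5180 cm³

5180 cm³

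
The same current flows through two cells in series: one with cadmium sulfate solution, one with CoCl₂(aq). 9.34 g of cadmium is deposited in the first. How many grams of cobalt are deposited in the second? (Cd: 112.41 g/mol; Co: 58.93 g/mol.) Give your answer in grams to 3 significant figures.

n(Cd) = 9.34 / 112.41 = 0.08309 mol
Cd²⁺ + 2e⁻ → Cd, so n(e⁻) = 2 × 0.08309 = 0.1662 mol
Since the cells are in series, n(e⁻) in the Co cell is also 0.1662 mol.
Co²⁺ + 2e⁻ → Co, so n(Co) = 0.1662 / 2 = 0.08310 mol
m(Co) = 0.08310 × 58.93 = 4.90 g

4.90 g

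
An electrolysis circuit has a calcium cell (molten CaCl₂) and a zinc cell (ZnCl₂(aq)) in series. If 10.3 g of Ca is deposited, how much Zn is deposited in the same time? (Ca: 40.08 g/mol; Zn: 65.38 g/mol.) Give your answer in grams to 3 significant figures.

16.8 g

n(Ca) = 10.3 / 40.08 = 0.2570 mol
Ca²⁺ + 2e⁻ → Ca, so n(e⁻) = 2 × 0.2570 = 0.5140 mol
The cells are in series, so the same charge (and hence the same n(e⁻) = 0.5140 mol) passes through both.
Zn²⁺ + 2e⁻ → Zn, so n(Zn) = 0.5140 / 2 = 0.2570 mol
m(Zn) = 0.2570 × 65.38 = 16.8 g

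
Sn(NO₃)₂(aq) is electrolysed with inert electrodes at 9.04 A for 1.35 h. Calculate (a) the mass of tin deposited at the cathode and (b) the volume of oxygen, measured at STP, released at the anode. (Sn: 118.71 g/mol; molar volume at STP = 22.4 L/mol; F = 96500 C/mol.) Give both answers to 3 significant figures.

27.0 g Sn; 2.55 L O₂

Q = 9.04 × 4860 = 43930 C; n(e⁻) = 43930 / 96500 = 0.4552 mol
Cathode: Sn²⁺ + 2e⁻ → Sn → n(Sn) = 0.4552/2 = 0.2276 mol → 27.0 g
Anode: 2H₂O → O₂ + 4H⁺ + 4e⁻ → n(O₂) = 0.4552/4 = 0.1138 mol → 2.55 L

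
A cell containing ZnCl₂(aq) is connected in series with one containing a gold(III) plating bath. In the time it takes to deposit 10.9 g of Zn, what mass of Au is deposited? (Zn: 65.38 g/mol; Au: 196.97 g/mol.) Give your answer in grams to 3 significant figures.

n(Zn) = 10.9 / 65.38 = 0.1667 mol
Zn²⁺ + 2e⁻ → Zn, so n(e⁻) = 2 × 0.1667 = 0.3334 mol
In series, the same 0.3334 mol of electrons flows through the second cell.
Au³⁺ + 3e⁻ → Au, so n(Au) = 0.3334 / 3 = 0.1111 mol
m(Au) = 0.1111 × 196.97 = 21.9 g

21.9 g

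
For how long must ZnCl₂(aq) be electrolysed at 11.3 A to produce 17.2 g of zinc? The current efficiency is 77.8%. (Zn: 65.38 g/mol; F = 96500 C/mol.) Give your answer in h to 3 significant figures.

n(Zn) = 17.2 / 65.38 = 0.2631 mol
Zn²⁺ + 2e⁻ → Zn, so n(e⁻) = 2 × 0.2631 = 0.5262 mol
Q = 0.5262 × 96500 / 0.778 = 65270 C
t = Q / I = 65270 / 11.3 = 5776 s = 1.60 h

1.60 h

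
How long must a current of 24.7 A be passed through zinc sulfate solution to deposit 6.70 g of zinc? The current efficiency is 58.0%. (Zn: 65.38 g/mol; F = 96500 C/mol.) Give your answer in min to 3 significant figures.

23.0 min

n(Zn) = 6.70 / 65.38 = 0.1025 mol
Zn²⁺ + 2e⁻ → Zn, so n(e⁻) = 2 × 0.1025 = 0.2050 mol
Q = 0.2050 × 96500 / 0.580 = 34110 C
t = Q / I = 34110 / 24.7 = 1381 s = 23.0 min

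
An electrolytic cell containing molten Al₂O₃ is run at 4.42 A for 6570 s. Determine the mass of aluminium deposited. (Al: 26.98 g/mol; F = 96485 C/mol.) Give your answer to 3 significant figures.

2.71 g

Q = It = 4.42 × 6570 = 29040 C
Moles of electrons = 29040 / 96485 = 0.3010 mol
Al³⁺ + 3e⁻ → Al, so n(Al) = 0.3010 / 3 = 0.1003 mol
m = 0.1003 × 26.98 = 2.71 g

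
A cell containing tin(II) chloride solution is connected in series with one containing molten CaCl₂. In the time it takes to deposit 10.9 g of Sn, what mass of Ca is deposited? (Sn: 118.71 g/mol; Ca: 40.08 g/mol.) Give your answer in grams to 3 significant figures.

3.68 g

n(Sn) = 10.9 / 118.71 = 0.09182 mol
Sn²⁺ + 2e⁻ → Sn, so n(e⁻) = 2 × 0.09182 = 0.1836 mol
In series, the same 0.1836 mol of electrons flows through the second cell.
Ca²⁺ + 2e⁻ → Ca, so n(Ca) = 0.1836 / 2 = 0.09180 mol
m(Ca) = 0.09180 × 40.08 = 3.68 g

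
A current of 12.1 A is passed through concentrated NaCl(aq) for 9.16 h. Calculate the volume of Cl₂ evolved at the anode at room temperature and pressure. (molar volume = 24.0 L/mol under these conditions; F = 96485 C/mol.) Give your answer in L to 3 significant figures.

49.6 L

Q = It = 12.1 × 32976 = 3.990×10^5 C
n(e⁻) = 3.990×10^5 / 96485 = 4.135 mol
2Cl⁻ → Cl₂ + 2e⁻, so n(Cl₂) = 4.135 / 2 = 2.068 mol
V = 2.068 × 24.0 = 49.63 L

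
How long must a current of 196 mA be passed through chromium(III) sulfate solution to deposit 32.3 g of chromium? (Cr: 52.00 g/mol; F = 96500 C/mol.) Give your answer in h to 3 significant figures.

n(Cr) = 32.3 / 52.00 = 0.6212 mol
Cr³⁺ + 3e⁻ → Cr, so n(e⁻) = 3 × 0.6212 = 1.864 mol
Q = 1.864 × 96500 = 1.799×10^5 C
t = Q / I = 1.799×10^5 / 0.196 = 9.179×10^5 s = 255 h

255 h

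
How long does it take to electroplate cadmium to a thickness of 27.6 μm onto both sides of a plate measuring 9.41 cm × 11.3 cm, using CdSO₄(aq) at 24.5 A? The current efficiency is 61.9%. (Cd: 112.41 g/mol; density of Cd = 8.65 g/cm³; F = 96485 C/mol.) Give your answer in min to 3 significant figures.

9.58 min

Plated area = 2 × 9.41 × 11.3 = 212.7 cm²
Volume = 212.7 × 27.6×10⁻⁴ cm = 0.5871 cm³
m(Cd) = 0.5871 × 8.65 = 5.078 g
n(Cd) = 5.078 / 112.41 = 0.04517 mol; n(e⁻) = 2 × 0.04517 = 0.09034 mol
Q = 0.09034 × 96485 / 0.619 = 14080 C
t = 14080 / 24.5 = 574.7 s = 9.58 min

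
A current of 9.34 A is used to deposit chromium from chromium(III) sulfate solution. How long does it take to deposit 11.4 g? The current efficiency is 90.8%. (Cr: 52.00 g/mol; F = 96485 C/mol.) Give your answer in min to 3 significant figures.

n(Cr) = 11.4 / 52.00 = 0.2192 mol
Cr³⁺ + 3e⁻ → Cr, so n(e⁻) = 3 × 0.2192 = 0.6576 mol
Q = 0.6576 × 96485 / 0.908 = 69880 C
t = Q / I = 69880 / 9.34 = 7482 s = 125 min

125 min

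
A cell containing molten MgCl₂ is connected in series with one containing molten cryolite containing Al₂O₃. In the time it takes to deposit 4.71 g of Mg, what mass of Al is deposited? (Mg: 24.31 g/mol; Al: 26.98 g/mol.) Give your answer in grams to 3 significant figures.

3.48 g

n(Mg) = 4.71 / 24.31 = 0.1937 mol
Mg²⁺ + 2e⁻ → Mg, so n(e⁻) = 2 × 0.1937 = 0.3874 mol
Since the cells are in series, n(e⁻) in the Al cell is also 0.3874 mol.
Al³⁺ + 3e⁻ → Al, so n(Al) = 0.3874 / 3 = 0.1291 mol
m(Al) = 0.1291 × 26.98 = 3.48 g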